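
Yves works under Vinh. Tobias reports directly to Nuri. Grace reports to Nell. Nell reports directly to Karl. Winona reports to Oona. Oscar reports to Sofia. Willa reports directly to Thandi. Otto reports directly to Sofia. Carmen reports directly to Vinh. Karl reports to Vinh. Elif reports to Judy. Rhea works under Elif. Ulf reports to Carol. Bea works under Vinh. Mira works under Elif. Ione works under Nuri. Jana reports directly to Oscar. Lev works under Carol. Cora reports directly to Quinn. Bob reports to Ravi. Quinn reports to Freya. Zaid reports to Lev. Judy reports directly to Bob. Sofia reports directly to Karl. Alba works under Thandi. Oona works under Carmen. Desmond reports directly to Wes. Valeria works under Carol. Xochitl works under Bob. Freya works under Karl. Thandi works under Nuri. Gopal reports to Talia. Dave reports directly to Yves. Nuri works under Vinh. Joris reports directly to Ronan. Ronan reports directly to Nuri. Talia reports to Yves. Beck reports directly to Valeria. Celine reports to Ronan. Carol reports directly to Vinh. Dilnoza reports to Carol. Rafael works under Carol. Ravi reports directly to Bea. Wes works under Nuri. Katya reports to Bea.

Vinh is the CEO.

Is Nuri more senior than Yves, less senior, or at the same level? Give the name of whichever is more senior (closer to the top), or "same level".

Both Nuri and Yves are 1 level below Vinh.

same level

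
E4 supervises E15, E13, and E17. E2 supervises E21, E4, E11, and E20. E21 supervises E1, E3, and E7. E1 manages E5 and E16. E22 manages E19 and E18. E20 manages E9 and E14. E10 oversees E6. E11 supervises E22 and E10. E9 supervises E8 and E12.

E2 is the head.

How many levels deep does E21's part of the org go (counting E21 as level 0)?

The longest chain under E21 runs E21 → E1 → E16, which is 2 levels below E21.

2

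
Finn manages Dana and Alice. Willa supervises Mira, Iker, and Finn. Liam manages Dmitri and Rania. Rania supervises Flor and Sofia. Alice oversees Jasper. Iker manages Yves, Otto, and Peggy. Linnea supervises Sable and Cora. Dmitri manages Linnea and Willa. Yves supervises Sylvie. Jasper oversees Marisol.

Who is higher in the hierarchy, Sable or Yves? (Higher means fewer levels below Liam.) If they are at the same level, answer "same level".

Sable

Sable is 3 levels below Liam; Yves is 4. Sable is higher.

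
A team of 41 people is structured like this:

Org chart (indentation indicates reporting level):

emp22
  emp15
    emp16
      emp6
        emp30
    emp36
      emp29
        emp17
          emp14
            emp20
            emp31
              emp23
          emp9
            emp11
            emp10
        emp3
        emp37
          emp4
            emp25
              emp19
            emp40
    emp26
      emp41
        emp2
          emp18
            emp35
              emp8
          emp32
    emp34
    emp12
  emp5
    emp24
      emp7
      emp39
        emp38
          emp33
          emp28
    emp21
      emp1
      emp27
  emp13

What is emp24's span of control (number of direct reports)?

2

emp24 directly manages emp7, emp39. That is 2 direct reports.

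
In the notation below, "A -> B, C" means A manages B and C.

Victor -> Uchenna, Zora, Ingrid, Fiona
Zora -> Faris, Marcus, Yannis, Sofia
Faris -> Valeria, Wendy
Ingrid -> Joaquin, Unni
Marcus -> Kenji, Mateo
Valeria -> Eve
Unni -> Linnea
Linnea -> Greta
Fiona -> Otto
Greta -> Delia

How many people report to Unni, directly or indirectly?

Unni directly manages Linnea. Under Linnea: Greta, Delia (2). That's 3 in total.

3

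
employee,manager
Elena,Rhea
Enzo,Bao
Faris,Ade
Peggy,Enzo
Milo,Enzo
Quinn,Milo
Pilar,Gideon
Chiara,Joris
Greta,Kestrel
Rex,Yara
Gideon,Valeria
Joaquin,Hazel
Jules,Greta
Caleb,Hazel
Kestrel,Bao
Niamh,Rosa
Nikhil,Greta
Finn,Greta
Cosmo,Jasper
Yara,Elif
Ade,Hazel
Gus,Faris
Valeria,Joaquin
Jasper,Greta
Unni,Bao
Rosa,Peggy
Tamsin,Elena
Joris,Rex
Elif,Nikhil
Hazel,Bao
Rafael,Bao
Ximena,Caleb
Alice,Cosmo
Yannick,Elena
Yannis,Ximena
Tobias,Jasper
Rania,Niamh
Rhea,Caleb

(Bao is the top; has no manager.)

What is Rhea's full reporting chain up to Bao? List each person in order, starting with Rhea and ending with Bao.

Rhea reports to Caleb. Caleb reports to Hazel. Hazel reports to Bao. Bao is at the top.

Rhea -> Caleb -> Hazel -> Bao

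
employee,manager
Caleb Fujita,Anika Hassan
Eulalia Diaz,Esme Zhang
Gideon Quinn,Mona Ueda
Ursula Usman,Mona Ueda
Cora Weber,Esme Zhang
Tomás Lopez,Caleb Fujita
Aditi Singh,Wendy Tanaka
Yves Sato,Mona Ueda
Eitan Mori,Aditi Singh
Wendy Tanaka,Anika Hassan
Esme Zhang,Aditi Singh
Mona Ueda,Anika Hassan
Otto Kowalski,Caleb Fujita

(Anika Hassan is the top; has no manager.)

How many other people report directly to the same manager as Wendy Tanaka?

2

Wendy Tanaka reports to Anika Hassan. Anika Hassan's other direct reports are Mona Ueda, Caleb Fujita — 2 peers.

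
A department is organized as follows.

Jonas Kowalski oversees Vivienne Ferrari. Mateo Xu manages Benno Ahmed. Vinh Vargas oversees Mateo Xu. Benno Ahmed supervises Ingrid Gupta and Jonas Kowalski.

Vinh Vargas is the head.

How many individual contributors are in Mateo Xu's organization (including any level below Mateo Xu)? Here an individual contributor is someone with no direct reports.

The people in Mateo Xu's organization with no one reporting to them are Ingrid Gupta, Vivienne Ferrari. That is 2.

2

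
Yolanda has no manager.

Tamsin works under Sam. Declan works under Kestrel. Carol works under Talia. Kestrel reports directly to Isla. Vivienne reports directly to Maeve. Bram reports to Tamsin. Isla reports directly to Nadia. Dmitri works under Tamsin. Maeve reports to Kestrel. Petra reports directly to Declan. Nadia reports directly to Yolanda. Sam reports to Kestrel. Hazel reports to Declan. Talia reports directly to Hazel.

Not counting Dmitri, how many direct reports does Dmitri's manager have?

1

Dmitri reports to Tamsin. Tamsin's other direct reports are Bram — 1 peer.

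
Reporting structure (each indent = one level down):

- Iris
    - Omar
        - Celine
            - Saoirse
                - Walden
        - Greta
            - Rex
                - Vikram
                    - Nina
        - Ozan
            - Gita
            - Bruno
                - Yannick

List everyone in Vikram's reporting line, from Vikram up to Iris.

Vikram -> Rex -> Greta -> Omar -> Iris

Vikram reports to Rex. Rex reports to Greta. Greta reports to Omar. Omar reports to Iris. Iris is at the top.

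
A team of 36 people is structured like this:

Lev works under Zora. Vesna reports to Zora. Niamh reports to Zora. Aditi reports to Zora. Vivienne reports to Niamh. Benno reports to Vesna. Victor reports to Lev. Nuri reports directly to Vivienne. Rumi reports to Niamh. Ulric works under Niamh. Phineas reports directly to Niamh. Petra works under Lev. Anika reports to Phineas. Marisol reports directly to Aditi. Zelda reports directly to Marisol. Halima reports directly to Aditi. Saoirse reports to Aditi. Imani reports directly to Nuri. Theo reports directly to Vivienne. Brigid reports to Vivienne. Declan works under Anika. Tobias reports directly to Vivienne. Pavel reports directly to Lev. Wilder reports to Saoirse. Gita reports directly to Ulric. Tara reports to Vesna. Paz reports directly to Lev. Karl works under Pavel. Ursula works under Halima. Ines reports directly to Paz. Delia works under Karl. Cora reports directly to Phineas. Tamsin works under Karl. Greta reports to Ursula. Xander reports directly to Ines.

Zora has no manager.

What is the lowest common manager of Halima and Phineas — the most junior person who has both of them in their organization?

Halima's chain of managers is Aditi, Zora. Phineas's chain of managers is Niamh, Zora. The first manager that appears in both chains is Zora.

Zora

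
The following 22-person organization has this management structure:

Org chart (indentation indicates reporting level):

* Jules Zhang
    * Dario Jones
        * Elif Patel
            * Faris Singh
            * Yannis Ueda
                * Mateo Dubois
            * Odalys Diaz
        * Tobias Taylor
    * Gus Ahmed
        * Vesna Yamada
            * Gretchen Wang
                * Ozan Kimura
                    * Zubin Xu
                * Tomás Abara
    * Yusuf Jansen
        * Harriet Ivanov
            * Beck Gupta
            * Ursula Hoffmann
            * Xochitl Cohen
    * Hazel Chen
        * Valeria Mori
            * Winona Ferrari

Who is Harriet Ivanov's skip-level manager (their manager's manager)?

Harriet Ivanov reports to Yusuf Jansen, and Yusuf Jansen reports to Jules Zhang. So Harriet Ivanov's skip-level manager is Jules Zhang.

Jules Zhang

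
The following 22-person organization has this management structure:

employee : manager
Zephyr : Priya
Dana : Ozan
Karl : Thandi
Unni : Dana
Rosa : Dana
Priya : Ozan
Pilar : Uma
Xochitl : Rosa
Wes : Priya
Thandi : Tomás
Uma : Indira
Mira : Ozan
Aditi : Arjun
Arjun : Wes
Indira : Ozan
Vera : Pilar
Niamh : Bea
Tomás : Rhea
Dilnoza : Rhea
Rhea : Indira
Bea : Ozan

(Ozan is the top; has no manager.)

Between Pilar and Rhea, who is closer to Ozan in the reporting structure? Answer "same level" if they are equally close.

Pilar is 3 levels below Ozan; Rhea is 2. Rhea is higher.

Rhea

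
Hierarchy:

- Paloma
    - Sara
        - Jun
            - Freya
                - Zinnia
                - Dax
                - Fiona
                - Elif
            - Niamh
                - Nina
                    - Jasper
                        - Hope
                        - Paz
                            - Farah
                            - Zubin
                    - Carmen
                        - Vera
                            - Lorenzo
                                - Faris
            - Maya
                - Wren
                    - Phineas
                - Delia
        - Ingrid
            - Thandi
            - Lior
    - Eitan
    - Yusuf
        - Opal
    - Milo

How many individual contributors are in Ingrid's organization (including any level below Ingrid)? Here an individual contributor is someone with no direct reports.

2

The people in Ingrid's organization with no one reporting to them are Lior, Thandi. That is 2.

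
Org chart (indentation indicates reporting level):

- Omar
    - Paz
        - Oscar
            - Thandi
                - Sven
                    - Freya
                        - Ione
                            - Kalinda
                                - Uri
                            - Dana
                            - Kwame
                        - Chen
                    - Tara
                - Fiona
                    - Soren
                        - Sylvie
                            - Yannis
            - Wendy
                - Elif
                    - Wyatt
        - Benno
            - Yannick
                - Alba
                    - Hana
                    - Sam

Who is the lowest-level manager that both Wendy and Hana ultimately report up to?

Wendy's chain of managers is Oscar, Paz, Omar. Hana's chain of managers is Alba, Yannick, Benno, Paz, Omar. The first manager that appears in both chains is Paz.

Paz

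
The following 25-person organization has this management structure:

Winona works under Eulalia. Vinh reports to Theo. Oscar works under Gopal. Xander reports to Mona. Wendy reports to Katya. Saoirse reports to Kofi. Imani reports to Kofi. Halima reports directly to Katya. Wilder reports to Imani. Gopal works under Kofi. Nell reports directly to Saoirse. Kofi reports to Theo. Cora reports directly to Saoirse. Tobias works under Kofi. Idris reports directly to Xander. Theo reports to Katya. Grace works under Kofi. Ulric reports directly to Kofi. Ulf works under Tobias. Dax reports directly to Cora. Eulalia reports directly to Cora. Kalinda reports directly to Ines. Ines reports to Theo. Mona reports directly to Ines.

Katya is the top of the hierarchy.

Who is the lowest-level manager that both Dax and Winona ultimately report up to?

Dax's chain of managers is Cora, Saoirse, Kofi, Theo, Katya. Winona's chain of managers is Eulalia, Cora, Saoirse, Kofi, Theo, Katya. The first manager that appears in both chains is Cora.

Cora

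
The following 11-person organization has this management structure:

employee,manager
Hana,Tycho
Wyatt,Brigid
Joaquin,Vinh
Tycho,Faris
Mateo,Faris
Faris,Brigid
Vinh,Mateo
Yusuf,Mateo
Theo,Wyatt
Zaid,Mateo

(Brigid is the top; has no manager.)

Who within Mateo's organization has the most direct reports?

Direct-report counts within Mateo's organization: Mateo has 3; Vinh has 1. The largest is 3, held by Mateo.

Mateo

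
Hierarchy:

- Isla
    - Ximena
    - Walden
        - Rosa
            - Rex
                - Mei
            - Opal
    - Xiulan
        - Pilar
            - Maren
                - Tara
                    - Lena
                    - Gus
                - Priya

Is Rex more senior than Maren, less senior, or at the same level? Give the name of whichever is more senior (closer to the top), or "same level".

Both Rex and Maren are 3 levels below Isla.

same level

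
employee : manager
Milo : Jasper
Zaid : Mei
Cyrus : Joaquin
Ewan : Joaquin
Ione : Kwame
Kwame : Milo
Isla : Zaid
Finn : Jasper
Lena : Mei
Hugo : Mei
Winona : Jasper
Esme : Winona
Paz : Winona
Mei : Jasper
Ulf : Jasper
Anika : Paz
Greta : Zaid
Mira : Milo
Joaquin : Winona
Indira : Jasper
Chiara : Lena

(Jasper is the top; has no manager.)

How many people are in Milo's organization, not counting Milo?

3

Milo directly manages Kwame, Mira. Under Kwame: Ione (1). Mira has no reports. So Milo's organization is 2 direct reports plus everyone under them: 2 + 1 = 3.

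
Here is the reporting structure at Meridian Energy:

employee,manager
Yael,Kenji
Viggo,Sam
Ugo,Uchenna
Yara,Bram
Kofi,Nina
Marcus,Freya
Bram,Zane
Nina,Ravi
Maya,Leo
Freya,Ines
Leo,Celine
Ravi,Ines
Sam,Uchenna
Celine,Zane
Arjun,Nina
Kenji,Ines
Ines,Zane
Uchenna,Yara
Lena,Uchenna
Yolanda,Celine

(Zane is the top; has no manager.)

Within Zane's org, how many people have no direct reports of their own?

9

The people in Zane's organization with no one reporting to them are Marcus, Kofi, Arjun, Yael, Ugo, Lena, Viggo, Yolanda, Maya. That is 9.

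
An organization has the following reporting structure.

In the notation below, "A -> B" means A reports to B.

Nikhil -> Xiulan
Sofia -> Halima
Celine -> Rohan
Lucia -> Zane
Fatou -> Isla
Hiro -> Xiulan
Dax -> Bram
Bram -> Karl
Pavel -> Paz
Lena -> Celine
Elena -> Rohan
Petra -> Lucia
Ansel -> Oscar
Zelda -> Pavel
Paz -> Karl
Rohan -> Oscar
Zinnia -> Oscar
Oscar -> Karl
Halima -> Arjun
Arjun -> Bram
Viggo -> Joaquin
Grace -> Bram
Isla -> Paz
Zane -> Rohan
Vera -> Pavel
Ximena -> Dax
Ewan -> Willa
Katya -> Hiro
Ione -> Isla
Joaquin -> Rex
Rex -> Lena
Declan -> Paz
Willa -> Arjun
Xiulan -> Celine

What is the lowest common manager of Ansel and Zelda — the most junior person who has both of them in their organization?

Karl

Ansel's chain of managers is Oscar, Karl. Zelda's chain of managers is Pavel, Paz, Karl. The first manager that appears in both chains is Karl.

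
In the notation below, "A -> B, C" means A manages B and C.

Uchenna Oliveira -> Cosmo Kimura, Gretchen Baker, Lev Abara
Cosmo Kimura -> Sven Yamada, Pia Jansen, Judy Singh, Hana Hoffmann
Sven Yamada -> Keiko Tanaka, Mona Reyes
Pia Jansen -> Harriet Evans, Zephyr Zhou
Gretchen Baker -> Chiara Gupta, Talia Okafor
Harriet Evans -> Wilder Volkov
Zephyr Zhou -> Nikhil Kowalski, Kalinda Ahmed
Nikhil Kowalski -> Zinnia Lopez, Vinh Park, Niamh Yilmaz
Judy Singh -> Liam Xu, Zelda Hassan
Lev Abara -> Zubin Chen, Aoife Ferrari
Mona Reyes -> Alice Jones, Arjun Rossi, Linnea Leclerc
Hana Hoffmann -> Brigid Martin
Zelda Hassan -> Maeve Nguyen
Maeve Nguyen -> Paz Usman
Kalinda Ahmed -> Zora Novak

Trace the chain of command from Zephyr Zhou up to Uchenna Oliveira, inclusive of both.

Zephyr Zhou -> Pia Jansen -> Cosmo Kimura -> Uchenna Oliveira

Zephyr Zhou reports to Pia Jansen. Pia Jansen reports to Cosmo Kimura. Cosmo Kimura reports to Uchenna Oliveira. Uchenna Oliveira is at the top.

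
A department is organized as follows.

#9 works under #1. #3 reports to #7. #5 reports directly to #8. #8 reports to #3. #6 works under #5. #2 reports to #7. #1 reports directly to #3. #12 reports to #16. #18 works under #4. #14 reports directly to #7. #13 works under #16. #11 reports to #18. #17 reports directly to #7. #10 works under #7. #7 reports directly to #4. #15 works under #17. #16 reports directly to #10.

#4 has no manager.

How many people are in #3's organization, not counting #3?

5

#3 directly manages #1, #8. Under #1: #9 (1). Under #8: #5, #6 (2). So #3's organization is 2 direct reports plus everyone under them: 2 + 3 = 5.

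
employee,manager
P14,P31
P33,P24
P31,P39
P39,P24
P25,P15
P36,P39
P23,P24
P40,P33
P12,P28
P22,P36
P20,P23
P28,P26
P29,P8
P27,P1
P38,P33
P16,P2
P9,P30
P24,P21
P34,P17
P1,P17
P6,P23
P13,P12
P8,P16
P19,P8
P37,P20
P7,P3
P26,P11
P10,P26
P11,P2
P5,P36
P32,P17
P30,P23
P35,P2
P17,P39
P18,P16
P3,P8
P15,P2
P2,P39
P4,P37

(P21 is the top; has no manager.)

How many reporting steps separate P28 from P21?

Chain from P28 up to P21: P28 → P26 → P11 → P2 → P39 → P24 → P21. That is 6 steps up, so P28 is 6 levels below P21.

6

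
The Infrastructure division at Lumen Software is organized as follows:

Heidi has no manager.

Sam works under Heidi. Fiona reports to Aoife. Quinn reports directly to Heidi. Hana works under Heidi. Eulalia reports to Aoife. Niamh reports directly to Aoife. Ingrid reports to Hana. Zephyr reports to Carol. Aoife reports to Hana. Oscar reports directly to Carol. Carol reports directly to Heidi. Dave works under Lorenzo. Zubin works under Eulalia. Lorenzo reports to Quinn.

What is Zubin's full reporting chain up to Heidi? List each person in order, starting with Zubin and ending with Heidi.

Zubin -> Eulalia -> Aoife -> Hana -> Heidi

Zubin reports to Eulalia. Eulalia reports to Aoife. Aoife reports to Hana. Hana reports to Heidi. Heidi is at the top.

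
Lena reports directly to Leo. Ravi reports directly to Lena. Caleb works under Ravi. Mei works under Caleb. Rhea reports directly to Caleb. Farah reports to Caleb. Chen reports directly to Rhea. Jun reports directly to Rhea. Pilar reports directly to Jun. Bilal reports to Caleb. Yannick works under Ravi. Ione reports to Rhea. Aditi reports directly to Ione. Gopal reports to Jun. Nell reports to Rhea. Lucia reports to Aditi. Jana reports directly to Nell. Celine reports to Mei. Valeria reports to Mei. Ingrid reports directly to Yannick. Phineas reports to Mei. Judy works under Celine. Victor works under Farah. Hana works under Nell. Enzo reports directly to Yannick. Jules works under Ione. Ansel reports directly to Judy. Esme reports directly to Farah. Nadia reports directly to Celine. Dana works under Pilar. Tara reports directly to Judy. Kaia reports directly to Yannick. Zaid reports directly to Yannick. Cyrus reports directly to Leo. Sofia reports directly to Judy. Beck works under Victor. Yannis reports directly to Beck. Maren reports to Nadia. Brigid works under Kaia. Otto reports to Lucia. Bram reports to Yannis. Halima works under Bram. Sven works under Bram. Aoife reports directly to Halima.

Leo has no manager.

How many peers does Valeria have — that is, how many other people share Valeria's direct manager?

Valeria reports to Mei. Mei's other direct reports are Celine, Phineas — 2 peers.

2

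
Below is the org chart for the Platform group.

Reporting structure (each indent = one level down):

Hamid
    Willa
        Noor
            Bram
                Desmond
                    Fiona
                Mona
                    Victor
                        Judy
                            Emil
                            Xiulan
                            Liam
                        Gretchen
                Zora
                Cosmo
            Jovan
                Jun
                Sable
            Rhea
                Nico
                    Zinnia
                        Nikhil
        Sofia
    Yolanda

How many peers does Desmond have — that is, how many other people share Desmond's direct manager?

Desmond reports to Bram. Bram's other direct reports are Mona, Zora, Cosmo — 3 peers.

3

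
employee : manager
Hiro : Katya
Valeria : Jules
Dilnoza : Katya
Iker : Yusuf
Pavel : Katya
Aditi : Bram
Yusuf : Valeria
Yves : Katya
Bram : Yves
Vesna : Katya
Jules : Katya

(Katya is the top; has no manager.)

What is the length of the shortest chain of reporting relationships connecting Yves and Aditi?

Aditi is in Yves's organization: the chain from Aditi up to Yves is Aditi → Bram → Yves, which is 2 links.

2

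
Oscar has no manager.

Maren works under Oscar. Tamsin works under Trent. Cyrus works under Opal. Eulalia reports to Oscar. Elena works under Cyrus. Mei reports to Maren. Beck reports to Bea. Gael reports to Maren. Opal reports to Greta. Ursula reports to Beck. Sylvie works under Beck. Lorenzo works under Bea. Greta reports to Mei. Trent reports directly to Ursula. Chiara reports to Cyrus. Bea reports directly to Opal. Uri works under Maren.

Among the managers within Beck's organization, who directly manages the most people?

Beck

Direct-report counts within Beck's organization: Beck has 2; Ursula has 1; Trent has 1. The largest is 2, held by Beck.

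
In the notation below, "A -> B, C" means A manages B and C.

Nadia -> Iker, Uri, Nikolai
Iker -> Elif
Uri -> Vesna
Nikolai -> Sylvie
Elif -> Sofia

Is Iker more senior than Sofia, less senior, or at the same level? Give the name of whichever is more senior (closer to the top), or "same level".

Iker

Iker is 1 level below Nadia; Sofia is 3. Iker is higher.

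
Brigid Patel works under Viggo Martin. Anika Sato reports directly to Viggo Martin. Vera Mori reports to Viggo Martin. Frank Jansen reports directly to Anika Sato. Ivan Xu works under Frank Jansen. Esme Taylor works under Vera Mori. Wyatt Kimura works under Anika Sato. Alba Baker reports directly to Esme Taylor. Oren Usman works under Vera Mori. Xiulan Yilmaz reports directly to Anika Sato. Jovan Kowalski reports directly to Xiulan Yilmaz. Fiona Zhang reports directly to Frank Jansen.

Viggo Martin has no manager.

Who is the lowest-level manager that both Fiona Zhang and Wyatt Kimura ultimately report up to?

Fiona Zhang's chain of managers is Frank Jansen, Anika Sato, Viggo Martin. Wyatt Kimura's chain of managers is Anika Sato, Viggo Martin. The first manager that appears in both chains is Anika Sato.

Anika Sato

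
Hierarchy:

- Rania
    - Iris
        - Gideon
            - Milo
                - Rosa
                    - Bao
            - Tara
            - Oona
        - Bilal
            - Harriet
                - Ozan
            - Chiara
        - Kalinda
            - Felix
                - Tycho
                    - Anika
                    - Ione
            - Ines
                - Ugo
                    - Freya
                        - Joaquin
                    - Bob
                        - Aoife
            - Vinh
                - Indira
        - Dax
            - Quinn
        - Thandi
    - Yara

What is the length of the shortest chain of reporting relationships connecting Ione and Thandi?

Ione is 4 levels below Iris, and Thandi is 1 level below Iris (their lowest common manager). The shortest path runs up from Ione to Iris and back down to Thandi: 4 + 1 = 5 links.

5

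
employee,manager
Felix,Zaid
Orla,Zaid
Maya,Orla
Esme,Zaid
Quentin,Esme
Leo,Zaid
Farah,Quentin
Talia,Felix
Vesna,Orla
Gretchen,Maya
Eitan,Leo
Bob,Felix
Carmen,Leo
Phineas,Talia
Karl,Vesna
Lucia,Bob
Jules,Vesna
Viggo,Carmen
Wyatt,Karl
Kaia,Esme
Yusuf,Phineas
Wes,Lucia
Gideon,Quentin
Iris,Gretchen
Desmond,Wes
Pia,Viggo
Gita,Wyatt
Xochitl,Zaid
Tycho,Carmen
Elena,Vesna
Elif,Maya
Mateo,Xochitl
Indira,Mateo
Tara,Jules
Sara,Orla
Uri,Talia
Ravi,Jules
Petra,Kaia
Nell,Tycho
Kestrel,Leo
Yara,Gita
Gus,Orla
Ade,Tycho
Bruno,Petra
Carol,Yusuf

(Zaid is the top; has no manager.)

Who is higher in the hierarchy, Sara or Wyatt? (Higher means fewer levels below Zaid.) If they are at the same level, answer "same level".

Sara is 2 levels below Zaid; Wyatt is 4. Sara is higher.

Sara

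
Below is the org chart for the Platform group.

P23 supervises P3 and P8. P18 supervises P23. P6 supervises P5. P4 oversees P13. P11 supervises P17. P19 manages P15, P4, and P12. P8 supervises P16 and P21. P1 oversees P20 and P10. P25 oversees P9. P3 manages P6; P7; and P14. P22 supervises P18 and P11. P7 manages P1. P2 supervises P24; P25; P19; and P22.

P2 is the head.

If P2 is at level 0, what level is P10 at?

7

Chain from P10 up to P2: P10 → P1 → P7 → P3 → P23 → P18 → P22 → P2. That is 7 steps up, so P10 is 7 levels below P2.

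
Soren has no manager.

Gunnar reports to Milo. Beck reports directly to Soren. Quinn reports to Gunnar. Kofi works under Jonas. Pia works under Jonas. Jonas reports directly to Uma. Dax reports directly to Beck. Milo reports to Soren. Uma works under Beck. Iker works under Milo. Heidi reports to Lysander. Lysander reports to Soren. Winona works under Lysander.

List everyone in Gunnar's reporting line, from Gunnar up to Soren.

Gunnar reports to Milo. Milo reports to Soren. Soren is at the top.

Gunnar -> Milo -> Soren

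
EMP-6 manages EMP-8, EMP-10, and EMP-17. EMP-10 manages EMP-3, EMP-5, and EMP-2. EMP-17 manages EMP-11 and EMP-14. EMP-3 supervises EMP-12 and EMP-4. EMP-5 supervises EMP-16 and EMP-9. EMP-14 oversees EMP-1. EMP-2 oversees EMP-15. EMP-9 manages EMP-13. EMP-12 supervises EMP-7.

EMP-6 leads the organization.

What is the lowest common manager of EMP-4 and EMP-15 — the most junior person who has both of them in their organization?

EMP-4's chain of managers is EMP-3, EMP-10, EMP-6. EMP-15's chain of managers is EMP-2, EMP-10, EMP-6. The first manager that appears in both chains is EMP-10.

EMP-10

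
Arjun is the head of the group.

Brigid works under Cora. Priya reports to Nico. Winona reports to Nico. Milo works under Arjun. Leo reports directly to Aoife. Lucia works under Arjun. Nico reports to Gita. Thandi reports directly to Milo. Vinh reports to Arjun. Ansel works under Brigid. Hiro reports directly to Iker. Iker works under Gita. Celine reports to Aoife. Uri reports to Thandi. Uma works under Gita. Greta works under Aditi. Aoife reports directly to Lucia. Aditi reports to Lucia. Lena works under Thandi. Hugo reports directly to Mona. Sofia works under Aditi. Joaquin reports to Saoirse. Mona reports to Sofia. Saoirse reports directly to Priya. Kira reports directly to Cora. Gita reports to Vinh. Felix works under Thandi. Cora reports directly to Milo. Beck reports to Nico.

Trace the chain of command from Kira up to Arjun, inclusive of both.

Kira reports to Cora. Cora reports to Milo. Milo reports to Arjun. Arjun is at the top.

Kira -> Cora -> Milo -> Arjun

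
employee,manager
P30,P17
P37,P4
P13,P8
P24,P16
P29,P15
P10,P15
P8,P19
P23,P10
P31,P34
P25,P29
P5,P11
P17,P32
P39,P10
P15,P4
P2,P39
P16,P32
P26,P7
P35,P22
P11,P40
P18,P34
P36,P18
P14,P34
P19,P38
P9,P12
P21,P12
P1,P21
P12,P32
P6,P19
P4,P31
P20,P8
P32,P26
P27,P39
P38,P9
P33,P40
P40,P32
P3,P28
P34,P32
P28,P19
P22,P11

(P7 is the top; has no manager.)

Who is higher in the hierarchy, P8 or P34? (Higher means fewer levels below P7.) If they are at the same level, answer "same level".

P34

P8 is 7 levels below P7; P34 is 3. P34 is higher.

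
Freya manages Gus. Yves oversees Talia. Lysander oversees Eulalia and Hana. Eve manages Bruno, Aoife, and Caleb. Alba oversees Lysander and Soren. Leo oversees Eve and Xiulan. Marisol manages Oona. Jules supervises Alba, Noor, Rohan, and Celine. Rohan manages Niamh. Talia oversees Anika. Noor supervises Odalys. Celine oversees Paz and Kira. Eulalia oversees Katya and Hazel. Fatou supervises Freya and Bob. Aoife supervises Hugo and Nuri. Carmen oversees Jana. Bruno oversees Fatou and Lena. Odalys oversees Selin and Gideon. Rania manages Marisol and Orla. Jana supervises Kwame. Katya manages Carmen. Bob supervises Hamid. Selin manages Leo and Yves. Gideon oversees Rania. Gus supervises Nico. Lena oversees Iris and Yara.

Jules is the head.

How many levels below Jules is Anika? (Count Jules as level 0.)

6

Chain from Anika up to Jules: Anika → Talia → Yves → Selin → Odalys → Noor → Jules. That is 6 steps up, so Anika is 6 levels below Jules.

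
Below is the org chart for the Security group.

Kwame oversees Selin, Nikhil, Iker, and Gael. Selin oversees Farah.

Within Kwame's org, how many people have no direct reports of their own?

The people in Kwame's organization with no one reporting to them are Gael, Iker, Nikhil, Farah. That is 4.

4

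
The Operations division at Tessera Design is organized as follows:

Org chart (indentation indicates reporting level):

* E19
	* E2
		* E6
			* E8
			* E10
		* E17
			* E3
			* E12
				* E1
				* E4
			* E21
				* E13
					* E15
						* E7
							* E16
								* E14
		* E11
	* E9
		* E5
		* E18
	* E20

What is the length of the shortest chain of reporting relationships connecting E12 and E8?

4

E12 is 2 levels below E2, and E8 is 2 levels below E2 (their lowest common manager). The shortest path runs up from E12 to E2 and back down to E8: 2 + 2 = 4 links.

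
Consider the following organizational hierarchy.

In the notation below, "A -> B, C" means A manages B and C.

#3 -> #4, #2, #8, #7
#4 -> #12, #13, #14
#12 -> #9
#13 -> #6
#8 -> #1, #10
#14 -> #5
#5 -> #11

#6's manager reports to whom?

#4

#6 reports to #13, and #13 reports to #4. So #6's skip-level manager is #4.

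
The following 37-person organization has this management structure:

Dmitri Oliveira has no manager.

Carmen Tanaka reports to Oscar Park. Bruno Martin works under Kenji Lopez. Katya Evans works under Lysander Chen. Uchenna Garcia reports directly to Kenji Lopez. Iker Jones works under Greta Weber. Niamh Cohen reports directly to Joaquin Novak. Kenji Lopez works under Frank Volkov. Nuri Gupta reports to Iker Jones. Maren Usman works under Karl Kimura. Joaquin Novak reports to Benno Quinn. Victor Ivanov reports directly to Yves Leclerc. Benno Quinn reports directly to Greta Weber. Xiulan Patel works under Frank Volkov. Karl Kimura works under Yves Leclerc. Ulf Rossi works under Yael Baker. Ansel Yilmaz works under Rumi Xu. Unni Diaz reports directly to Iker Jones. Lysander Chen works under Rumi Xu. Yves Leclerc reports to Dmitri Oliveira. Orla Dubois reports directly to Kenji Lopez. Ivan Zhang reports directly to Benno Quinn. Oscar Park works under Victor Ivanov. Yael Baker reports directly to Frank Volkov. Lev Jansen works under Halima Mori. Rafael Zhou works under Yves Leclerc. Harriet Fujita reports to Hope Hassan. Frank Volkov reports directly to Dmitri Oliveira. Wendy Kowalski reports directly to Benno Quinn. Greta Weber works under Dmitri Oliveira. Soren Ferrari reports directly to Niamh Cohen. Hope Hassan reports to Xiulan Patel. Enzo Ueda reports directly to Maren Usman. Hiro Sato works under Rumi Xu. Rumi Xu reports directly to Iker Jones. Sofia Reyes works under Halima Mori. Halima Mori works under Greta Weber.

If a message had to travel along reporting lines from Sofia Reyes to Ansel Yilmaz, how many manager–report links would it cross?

Sofia Reyes is 2 levels below Greta Weber, and Ansel Yilmaz is 3 levels below Greta Weber (their lowest common manager). The shortest path runs up from Sofia Reyes to Greta Weber and back down to Ansel Yilmaz: 2 + 3 = 5 links.

5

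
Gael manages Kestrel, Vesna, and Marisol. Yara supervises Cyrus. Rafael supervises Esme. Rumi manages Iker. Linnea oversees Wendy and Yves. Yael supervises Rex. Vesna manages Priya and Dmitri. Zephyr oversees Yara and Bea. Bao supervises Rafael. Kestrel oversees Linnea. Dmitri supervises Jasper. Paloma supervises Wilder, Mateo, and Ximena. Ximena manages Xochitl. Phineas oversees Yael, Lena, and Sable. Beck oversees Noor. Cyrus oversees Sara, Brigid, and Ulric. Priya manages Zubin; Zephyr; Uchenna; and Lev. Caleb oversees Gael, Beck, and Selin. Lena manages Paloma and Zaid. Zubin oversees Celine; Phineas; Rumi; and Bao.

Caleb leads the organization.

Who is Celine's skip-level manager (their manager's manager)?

Priya

Celine reports to Zubin, and Zubin reports to Priya. So Celine's skip-level manager is Priya.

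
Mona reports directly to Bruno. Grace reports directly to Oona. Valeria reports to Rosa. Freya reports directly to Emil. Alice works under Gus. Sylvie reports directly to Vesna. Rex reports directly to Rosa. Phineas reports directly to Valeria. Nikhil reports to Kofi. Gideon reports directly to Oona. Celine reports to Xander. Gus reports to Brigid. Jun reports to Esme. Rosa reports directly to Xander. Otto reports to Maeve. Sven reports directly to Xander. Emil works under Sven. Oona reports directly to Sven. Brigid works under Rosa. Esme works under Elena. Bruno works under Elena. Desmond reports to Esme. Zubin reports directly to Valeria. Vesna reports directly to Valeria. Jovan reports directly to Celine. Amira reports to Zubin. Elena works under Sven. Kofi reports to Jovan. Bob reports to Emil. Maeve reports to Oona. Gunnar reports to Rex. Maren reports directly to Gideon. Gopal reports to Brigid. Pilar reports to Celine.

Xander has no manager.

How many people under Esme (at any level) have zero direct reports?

The people in Esme's organization with no one reporting to them are Jun, Desmond. That is 2.

2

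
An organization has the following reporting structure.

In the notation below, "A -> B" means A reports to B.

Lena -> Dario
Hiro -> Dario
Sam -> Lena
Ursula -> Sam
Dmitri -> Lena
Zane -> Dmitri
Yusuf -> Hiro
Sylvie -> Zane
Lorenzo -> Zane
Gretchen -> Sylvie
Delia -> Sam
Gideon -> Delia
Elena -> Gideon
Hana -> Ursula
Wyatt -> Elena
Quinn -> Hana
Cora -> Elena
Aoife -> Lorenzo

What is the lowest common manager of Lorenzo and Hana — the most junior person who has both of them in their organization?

Lena

Lorenzo's chain of managers is Zane, Dmitri, Lena, Dario. Hana's chain of managers is Ursula, Sam, Lena, Dario. The first manager that appears in both chains is Lena.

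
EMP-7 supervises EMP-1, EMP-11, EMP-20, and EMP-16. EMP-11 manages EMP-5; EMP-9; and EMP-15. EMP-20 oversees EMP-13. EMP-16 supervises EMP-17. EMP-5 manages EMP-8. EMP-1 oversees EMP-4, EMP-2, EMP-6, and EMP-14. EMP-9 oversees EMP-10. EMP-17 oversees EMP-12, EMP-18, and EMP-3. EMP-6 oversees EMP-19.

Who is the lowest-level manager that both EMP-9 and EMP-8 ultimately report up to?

EMP-9's chain of managers is EMP-11, EMP-7. EMP-8's chain of managers is EMP-5, EMP-11, EMP-7. The first manager that appears in both chains is EMP-11.

EMP-11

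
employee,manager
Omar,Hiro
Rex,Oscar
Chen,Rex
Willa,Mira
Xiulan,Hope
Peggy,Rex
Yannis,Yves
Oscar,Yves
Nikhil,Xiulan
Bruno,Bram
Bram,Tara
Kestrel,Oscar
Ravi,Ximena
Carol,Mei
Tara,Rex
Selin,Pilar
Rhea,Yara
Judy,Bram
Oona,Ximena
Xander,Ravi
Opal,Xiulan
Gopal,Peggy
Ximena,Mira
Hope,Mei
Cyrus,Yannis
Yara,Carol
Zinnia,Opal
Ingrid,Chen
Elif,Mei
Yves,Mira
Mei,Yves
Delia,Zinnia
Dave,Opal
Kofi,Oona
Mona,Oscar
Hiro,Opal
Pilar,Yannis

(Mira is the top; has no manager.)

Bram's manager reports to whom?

Rex

Bram reports to Tara, and Tara reports to Rex. So Bram's skip-level manager is Rex.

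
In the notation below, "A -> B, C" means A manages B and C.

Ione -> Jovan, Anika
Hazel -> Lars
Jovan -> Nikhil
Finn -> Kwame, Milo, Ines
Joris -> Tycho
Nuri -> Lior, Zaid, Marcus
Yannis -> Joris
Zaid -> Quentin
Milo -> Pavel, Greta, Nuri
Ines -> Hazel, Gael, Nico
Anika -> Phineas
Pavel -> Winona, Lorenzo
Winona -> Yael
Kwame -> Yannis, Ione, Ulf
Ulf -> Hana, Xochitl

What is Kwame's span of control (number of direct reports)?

Kwame directly manages Yannis, Ione, Ulf. That is 3 direct reports.

3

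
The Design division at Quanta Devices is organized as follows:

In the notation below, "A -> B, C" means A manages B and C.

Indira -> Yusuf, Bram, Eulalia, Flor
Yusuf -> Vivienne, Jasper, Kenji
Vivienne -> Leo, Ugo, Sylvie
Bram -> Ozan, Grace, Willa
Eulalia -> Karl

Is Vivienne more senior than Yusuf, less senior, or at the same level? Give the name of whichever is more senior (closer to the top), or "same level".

Vivienne is 2 levels below Indira; Yusuf is 1. Yusuf is higher.

Yusuf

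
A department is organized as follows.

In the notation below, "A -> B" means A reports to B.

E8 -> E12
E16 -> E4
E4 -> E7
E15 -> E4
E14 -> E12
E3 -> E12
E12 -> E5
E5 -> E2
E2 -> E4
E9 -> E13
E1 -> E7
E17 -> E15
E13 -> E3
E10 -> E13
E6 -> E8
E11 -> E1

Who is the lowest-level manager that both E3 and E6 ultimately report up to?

E12

E3's chain of managers is E12, E5, E2, E4, E7. E6's chain of managers is E8, E12, E5, E2, E4, E7. The first manager that appears in both chains is E12.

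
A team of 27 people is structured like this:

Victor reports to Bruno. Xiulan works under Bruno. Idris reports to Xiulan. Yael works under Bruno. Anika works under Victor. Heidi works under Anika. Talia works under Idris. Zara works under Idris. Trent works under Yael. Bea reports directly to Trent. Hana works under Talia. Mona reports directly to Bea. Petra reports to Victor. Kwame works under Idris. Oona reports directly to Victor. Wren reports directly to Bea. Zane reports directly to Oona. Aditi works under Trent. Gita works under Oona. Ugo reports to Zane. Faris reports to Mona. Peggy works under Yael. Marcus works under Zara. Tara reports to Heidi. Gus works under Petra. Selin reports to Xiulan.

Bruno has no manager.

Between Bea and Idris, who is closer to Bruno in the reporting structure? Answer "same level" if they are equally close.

Bea is 3 levels below Bruno; Idris is 2. Idris is higher.

Idris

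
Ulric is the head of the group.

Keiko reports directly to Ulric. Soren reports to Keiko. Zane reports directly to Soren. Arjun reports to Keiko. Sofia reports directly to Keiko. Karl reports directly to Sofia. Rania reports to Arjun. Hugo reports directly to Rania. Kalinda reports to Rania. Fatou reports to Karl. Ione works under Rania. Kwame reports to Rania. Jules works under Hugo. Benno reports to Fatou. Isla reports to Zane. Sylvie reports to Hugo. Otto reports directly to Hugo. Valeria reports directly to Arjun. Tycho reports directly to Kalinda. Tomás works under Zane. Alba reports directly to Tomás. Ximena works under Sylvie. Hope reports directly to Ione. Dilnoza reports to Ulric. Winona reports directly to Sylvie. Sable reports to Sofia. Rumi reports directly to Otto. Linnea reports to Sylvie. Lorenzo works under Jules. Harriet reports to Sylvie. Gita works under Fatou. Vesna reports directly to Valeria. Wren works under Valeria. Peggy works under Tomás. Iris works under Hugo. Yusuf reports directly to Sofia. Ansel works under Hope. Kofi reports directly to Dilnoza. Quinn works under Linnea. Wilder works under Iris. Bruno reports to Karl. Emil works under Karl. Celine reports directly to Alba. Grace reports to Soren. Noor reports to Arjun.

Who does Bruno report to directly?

Bruno reports directly to Karl.

Karl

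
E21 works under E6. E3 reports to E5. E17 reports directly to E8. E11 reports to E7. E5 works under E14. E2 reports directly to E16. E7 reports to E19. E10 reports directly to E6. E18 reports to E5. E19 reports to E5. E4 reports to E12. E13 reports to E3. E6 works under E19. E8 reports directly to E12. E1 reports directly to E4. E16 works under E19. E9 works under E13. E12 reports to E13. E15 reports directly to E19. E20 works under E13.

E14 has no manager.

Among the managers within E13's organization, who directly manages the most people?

E13

Direct-report counts within E13's organization: E13 has 3; E12 has 2; E8 has 1; E4 has 1. The largest is 3, held by E13.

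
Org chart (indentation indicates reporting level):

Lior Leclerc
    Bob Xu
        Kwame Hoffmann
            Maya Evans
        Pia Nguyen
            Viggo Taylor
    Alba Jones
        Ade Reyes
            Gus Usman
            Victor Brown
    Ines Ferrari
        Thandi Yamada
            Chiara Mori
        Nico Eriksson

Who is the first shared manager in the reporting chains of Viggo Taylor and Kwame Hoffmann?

Bob Xu

Viggo Taylor's chain of managers is Pia Nguyen, Bob Xu, Lior Leclerc. Kwame Hoffmann's chain of managers is Bob Xu, Lior Leclerc. The first manager that appears in both chains is Bob Xu.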